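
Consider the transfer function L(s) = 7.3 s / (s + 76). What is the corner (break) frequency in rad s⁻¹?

The single real pole at s = −76 gives a corner at ω = 76 rad s⁻¹.

76 rad s⁻¹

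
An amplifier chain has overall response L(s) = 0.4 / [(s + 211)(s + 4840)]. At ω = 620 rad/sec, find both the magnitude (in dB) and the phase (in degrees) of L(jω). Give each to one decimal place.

|j620 + 211| = √(620² + 211²) = 654.9
|j620 + 4840| = √(620² + 4840²) = 4880
|L(j620)| = 0.4 / (654.9 × 4880) = 1.2517e-07
20 log₁₀(1.2517e-07) = -138.05 dB
∠(j620 + 211) = arctan(620/211) = 71.21°
∠(j620 + 4840) = arctan(620/4840) = 7.30°
∠L(j620) = − (71.21° + 7.30°) = -78.51°

|L| = -138.1 dB, ∠L = -78.5 deg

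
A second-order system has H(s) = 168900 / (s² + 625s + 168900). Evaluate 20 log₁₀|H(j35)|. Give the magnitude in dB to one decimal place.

|(j35)² + 625(j35) + 168900| = |1.6768e+05 + j21875| = 1.691e+05
|H(j35)| = 168900 / 1.691e+05 = 0.99884
20 log₁₀(0.99884) = -0.01 dB

-0.0 dB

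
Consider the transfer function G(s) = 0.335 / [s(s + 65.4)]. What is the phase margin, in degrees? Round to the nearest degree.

90°

Gain crossover: |G(jω)| = 1 at ω ≈ 0.00512 rad s⁻¹.
∠G(j0.00512) = −90° − arctan(0.00512/65.4) ≈ -90.00°
PM = 180° + (-90.00°) = 90.00°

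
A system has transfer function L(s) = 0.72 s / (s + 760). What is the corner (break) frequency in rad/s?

760 rad/s

The single real pole at s = −760 gives a corner at ω = 760 rad/s.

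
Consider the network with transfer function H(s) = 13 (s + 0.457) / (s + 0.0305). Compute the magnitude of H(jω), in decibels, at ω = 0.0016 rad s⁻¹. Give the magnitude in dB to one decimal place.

|j0.0016 + 0.457| = √(0.0016² + 0.457²) = 0.457
|j0.0016 + 0.0305| = √(0.0016² + 0.0305²) = 0.03054
|H(j0.0016)| = 13 × 0.457 / 0.03054 = 194.52
20 log₁₀(194.52) = 45.78 dB

45.8 dB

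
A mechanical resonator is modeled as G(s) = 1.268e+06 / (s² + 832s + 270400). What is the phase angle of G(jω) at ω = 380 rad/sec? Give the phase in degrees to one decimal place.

-68.3°

∠[(j380)² + 832(j380) + 270400] = ∠[1.26e+05 + j3.1616e+05] = 68.27°
∠G(j380) = −68.27° = -68.27°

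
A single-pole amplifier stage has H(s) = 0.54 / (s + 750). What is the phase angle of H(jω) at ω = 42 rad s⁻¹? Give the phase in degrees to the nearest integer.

∠(j42 + 750) = arctan(42/750) = 3.21°
∠H(j42) = −3.21° = -3.21°

-3°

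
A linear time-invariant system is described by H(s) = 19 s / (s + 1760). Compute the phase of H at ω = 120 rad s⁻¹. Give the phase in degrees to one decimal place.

∠(j120) = 90.00°
∠(j120 + 1760) = arctan(120/1760) = 3.90°
∠H(j120) = 90.00° − 3.90° = 86.10°

86.1°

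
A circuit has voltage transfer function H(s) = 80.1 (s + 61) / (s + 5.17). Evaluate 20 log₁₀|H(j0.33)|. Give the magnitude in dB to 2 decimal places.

|j0.33 + 61| = √(0.33² + 61²) = 61
|j0.33 + 5.17| = √(0.33² + 5.17²) = 5.181
|H(j0.33)| = 80.1 × 61 / 5.181 = 943.18
20 log₁₀(943.18) = 59.492 dB

59.49 dB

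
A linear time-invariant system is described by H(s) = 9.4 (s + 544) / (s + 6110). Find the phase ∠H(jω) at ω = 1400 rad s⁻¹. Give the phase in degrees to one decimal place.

55.9 deg

∠(j1400 + 544) = arctan(1400/544) = 68.77°
∠(j1400 + 6110) = arctan(1400/6110) = 12.91°
∠H(j1400) = 68.77° − 12.91° = 55.86°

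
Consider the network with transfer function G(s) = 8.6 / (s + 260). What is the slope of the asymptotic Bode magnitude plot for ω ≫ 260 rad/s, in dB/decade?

With 0 zeros and 1 pole, the high-frequency asymptotic slope is 20 × (0 − 1) = -20 dB/decade.

-20 dB/decade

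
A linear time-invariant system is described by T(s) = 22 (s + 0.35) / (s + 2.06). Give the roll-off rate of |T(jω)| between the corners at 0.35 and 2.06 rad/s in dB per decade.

In this band the factors already past their corner are: zero at 0.35; net slope = 20 dB/decade.

20 dB/decade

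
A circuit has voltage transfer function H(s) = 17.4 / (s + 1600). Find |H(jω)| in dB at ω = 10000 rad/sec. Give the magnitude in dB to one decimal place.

|j10000 + 1600| = √(10000² + 1600²) = 1.013e+04
|H(j10000)| = 17.4 / 1.013e+04 = 0.0017181
20 log₁₀(0.0017181) = -55.30 dB

-55.3 dB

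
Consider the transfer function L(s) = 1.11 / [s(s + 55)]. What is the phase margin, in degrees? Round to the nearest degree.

Gain crossover: |L(jω)| = 1 at ω ≈ 0.0202 rad s⁻¹.
∠L(j0.0202) = −90° − arctan(0.0202/55) ≈ -90.02°
PM = 180° + (-90.02°) = 89.98°

90°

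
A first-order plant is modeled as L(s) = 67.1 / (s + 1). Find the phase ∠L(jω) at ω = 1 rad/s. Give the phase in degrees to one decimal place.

∠(j1 + 1) = arctan(1/1) = 45.00°
∠L(j1) = −45.00° = -45.00°

-45.0°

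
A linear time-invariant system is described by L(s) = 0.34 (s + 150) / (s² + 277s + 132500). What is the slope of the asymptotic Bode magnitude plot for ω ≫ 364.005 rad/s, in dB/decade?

-20 dB/decade

With 1 zero and 2 poles, the high-frequency asymptotic slope is 20 × (1 − 2) = -20 dB/decade.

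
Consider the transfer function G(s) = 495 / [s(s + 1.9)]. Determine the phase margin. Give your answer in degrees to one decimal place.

Gain crossover: |G(jω)| = 1 at ω ≈ 22.2 rad/s.
∠G(j22.2) = −90° − arctan(22.2/1.9) ≈ -175.11°
PM = 180° + (-175.11°) = 4.89°

4.9°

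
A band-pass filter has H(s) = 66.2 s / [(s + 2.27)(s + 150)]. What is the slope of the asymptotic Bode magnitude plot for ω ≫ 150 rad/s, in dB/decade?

-20 dB/decade

With 1 zero and 2 poles, the high-frequency asymptotic slope is 20 × (1 − 2) = -20 dB/decade.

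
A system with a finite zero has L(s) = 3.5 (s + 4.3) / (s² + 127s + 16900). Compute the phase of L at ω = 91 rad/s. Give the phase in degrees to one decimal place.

34.0°

∠(j91 + 4.3) = arctan(91/4.3) = 87.29°
∠[(j91)² + 127(j91) + 16900] = ∠[8619 + j11557] = 53.29°
∠L(j91) = 87.29° − 53.29° = 34.01°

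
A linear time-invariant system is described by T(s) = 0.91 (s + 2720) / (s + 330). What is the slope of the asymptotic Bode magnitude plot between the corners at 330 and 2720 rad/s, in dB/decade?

-20 dB/decade

In this band the factors already past their corner are: pole at 330; net slope = -20 dB/decade.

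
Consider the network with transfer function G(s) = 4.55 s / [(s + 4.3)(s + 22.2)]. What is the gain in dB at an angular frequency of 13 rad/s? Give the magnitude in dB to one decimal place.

-15.5 dB

|j13| = 13
|j13 + 4.3| = √(13² + 4.3²) = 13.69
|j13 + 22.2| = √(13² + 22.2²) = 25.73
|G(j13)| = 4.55 × 13 / (13.69 × 25.73) = 0.16791
20 log₁₀(0.16791) = -15.50 dB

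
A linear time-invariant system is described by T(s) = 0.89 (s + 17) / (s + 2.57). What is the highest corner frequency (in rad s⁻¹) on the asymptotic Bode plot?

17 rad s⁻¹

Break frequencies occur at each pole and zero magnitude: 2.57 rad s⁻¹, 17 rad s⁻¹.
The highest is 17 rad s⁻¹.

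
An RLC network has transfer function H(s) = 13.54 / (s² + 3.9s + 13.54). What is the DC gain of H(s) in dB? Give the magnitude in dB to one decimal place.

H(0) = 13.54 / 13.54 = 1
20 log₁₀(1) = 0.00 dB

0.0 dB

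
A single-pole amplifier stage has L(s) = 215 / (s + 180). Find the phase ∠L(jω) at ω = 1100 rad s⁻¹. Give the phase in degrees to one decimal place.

∠(j1100 + 180) = arctan(1100/180) = 80.71°
∠L(j1100) = −80.71° = -80.71°

-80.7°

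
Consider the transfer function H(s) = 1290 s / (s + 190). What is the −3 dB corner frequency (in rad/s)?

190 rad/s

For a single-pole high-pass, the −3 dB point is at the pole: ω = 190 rad/s.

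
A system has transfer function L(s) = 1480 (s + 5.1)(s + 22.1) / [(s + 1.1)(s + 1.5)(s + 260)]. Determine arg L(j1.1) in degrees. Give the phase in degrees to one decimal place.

-66.5°

∠(j1.1 + 5.1) = arctan(1.1/5.1) = 12.17°
∠(j1.1 + 22.1) = arctan(1.1/22.1) = 2.85°
∠(j1.1 + 1.1) = arctan(1.1/1.1) = 45.00°
∠(j1.1 + 1.5) = arctan(1.1/1.5) = 36.25°
∠(j1.1 + 260) = arctan(1.1/260) = 0.24°
∠L(j1.1) = 12.17° + 2.85° − (45.00° + 36.25° + 0.24°) = -66.48°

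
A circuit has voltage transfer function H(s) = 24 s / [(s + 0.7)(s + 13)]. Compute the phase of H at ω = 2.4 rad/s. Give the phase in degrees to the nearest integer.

∠(j2.4) = 90.00°
∠(j2.4 + 0.7) = arctan(2.4/0.7) = 73.74°
∠(j2.4 + 13) = arctan(2.4/13) = 10.46°
∠H(j2.4) = 90.00° − (73.74° + 10.46°) = 5.80°

6°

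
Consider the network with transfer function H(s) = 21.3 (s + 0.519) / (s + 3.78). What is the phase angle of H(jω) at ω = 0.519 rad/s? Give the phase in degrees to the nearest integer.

37 deg

∠(j0.519 + 0.519) = arctan(0.519/0.519) = 45.00°
∠(j0.519 + 3.78) = arctan(0.519/3.78) = 7.82°
∠H(j0.519) = 45.00° − 7.82° = 37.18°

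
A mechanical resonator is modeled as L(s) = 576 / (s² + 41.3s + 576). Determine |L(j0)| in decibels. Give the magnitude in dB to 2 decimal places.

0.00 dB

L(0) = 576 / 576 = 1
20 log₁₀(1) = 0.000 dB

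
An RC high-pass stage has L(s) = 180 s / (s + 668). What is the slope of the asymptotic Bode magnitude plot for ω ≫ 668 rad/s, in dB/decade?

With 1 zero and 1 pole, the high-frequency asymptotic slope is 20 × (1 − 1) = 0 dB/decade.

0 dB/decade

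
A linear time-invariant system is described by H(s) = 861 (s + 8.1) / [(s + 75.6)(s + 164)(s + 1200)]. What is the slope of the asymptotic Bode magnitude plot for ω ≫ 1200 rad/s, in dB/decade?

-40 dB/decade

With 1 zero and 3 poles, the high-frequency asymptotic slope is 20 × (1 − 3) = -40 dB/decade.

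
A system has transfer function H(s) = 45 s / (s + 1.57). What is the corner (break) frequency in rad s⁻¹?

The single real pole at s = −1.57 gives a corner at ω = 1.57 rad s⁻¹.

1.57 rad s⁻¹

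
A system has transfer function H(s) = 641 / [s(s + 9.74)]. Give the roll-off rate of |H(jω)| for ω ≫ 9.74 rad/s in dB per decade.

With 0 zeros and 2 poles, the high-frequency asymptotic slope is 20 × (0 − 2) = -40 dB/decade.

-40 dB/decade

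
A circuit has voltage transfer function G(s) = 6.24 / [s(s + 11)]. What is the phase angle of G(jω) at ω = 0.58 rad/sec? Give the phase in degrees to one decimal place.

-93.0°

∠(j0.58 + 11) = arctan(0.58/11) = 3.02°
∠(j0.58) = 90.00°
∠G(j0.58) = − (3.02° + 90.00°) = -93.02°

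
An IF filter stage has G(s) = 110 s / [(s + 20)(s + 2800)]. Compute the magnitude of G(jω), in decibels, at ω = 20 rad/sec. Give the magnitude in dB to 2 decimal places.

|j20| = 20
|j20 + 20| = √(20² + 20²) = 28.28
|j20 + 2800| = √(20² + 2800²) = 2800
|G(j20)| = 110 × 20 / (28.28 × 2800) = 0.027778
20 log₁₀(0.027778) = -31.126 dB

-31.13 dB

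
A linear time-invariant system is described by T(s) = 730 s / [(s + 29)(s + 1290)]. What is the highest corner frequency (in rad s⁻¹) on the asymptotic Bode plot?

Break frequencies occur at each pole and zero magnitude: 29 rad s⁻¹, 1290 rad s⁻¹.
The highest is 1290 rad s⁻¹.

1290 rad s⁻¹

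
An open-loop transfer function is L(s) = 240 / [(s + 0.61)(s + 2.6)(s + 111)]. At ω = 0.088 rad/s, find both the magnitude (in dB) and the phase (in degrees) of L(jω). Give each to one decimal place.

|L| = 2.6 dB, ∠L = -10.2°

|j0.088 + 0.61| = √(0.088² + 0.61²) = 0.6163
|j0.088 + 2.6| = √(0.088² + 2.6²) = 2.601
|j0.088 + 111| = √(0.088² + 111²) = 111
|L(j0.088)| = 240 / (0.6163 × 2.601 × 111) = 1.3485
20 log₁₀(1.3485) = 2.60 dB
∠(j0.088 + 0.61) = arctan(0.088/0.61) = 8.21°
∠(j0.088 + 2.6) = arctan(0.088/2.6) = 1.94°
∠(j0.088 + 111) = arctan(0.088/111) = 0.05°
∠L(j0.088) = − (8.21° + 1.94° + 0.05°) = -10.19°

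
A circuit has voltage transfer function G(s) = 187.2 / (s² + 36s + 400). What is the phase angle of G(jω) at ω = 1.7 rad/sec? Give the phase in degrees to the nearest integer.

∠[(j1.7)² + 36(j1.7) + 400] = ∠[397.11 + j61.2] = 8.76°
∠G(j1.7) = −8.76° = -8.76°

-9°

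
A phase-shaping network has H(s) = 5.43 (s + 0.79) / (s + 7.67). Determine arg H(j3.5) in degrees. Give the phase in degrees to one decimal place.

∠(j3.5 + 0.79) = arctan(3.5/0.79) = 77.28°
∠(j3.5 + 7.67) = arctan(3.5/7.67) = 24.53°
∠H(j3.5) = 77.28° − 24.53° = 52.75°

52.8°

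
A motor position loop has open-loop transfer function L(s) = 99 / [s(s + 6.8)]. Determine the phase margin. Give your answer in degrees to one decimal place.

37.5°

Gain crossover: |L(jω)| = 1 at ω ≈ 8.86 rad s⁻¹.
∠L(j8.86) = −90° − arctan(8.86/6.8) ≈ -142.50°
PM = 180° + (-142.50°) = 37.50°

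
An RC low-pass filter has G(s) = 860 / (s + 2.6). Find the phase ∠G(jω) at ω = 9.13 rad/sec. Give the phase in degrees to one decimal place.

∠(j9.13 + 2.6) = arctan(9.13/2.6) = 74.10°
∠G(j9.13) = −74.10° = -74.10°

-74.1 deg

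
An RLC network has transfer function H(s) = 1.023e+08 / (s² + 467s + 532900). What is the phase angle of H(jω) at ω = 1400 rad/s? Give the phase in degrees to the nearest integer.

-155°

∠[(j1400)² + 467(j1400) + 532900] = ∠[-1.4271e+06 + j6.538e+05] = 155.39°
∠H(j1400) = −155.39° = -155.39°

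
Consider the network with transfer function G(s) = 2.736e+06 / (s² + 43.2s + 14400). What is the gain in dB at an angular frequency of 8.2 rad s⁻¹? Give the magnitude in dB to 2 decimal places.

|(j8.2)² + 43.2(j8.2) + 14400| = |14333 + j354.24| = 1.434e+04
|G(j8.2)| = 2.736e+06 / 1.434e+04 = 190.83
20 log₁₀(190.83) = 45.613 dB

45.61 dB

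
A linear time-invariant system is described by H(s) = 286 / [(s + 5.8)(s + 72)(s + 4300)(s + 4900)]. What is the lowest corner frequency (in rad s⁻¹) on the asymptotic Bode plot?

5.8 rad s⁻¹

Break frequencies occur at each pole and zero magnitude: 5.8 rad s⁻¹, 72 rad s⁻¹, 4300 rad s⁻¹, 4900 rad s⁻¹.
The lowest is 5.8 rad s⁻¹.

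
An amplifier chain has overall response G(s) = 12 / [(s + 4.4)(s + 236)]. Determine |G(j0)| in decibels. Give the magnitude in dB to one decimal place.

G(0) = 12 / (4.4 × 236) = 0.011556
20 log₁₀(0.011556) = -38.74 dB

-38.7 dB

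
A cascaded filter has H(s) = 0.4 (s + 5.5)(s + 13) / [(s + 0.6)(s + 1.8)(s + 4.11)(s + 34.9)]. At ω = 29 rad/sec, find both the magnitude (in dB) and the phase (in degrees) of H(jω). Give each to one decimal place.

|H| = -69.5 dB, ∠H = -151.8 deg

|j29 + 5.5| = √(29² + 5.5²) = 29.52
|j29 + 13| = √(29² + 13²) = 31.78
|j29 + 0.6| = √(29² + 0.6²) = 29.01
|j29 + 1.8| = √(29² + 1.8²) = 29.06
|j29 + 4.11| = √(29² + 4.11²) = 29.29
|j29 + 34.9| = √(29² + 34.9²) = 45.38
|H(j29)| = 0.4 × 29.52 × 31.78 / (29.01 × 29.06 × 29.29 × 45.38) = 0.00033498
20 log₁₀(0.00033498) = -69.50 dB
∠(j29 + 5.5) = arctan(29/5.5) = 79.26°
∠(j29 + 13) = arctan(29/13) = 65.85°
∠(j29 + 0.6) = arctan(29/0.6) = 88.81°
∠(j29 + 1.8) = arctan(29/1.8) = 86.45°
∠(j29 + 4.11) = arctan(29/4.11) = 81.93°
∠(j29 + 34.9) = arctan(29/34.9) = 39.72°
∠H(j29) = 79.26° + 65.85° − (88.81° + 86.45° + 81.93° + 39.72°) = -151.81°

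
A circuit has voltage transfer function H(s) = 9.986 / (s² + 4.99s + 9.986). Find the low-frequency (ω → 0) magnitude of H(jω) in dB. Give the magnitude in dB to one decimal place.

0.0 dB

H(0) = 9.986 / 9.986 = 1
20 log₁₀(1) = 0.00 dB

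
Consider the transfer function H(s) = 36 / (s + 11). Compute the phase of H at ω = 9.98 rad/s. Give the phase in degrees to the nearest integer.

-42°

∠(j9.98 + 11) = arctan(9.98/11) = 42.22°
∠H(j9.98) = −42.22° = -42.22°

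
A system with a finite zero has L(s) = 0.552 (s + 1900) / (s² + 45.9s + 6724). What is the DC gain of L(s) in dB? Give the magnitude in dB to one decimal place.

L(0) = 0.552 × 1900 / 6724 = 0.15598
20 log₁₀(0.15598) = -16.14 dB

-16.1 dB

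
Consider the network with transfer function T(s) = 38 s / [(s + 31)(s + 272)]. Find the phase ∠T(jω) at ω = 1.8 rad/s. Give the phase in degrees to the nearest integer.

∠(j1.8) = 90.00°
∠(j1.8 + 31) = arctan(1.8/31) = 3.32°
∠(j1.8 + 272) = arctan(1.8/272) = 0.38°
∠T(j1.8) = 90.00° − (3.32° + 0.38°) = 86.30°

86°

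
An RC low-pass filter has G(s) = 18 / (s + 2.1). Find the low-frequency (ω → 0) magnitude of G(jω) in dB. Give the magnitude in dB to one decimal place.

18.7 dB

G(0) = 18 / 2.1 = 8.5714
20 log₁₀(8.5714) = 18.66 dB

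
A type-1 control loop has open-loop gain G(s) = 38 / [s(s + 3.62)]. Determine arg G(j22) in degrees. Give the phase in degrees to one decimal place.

∠(j22 + 3.62) = arctan(22/3.62) = 80.66°
∠(j22) = 90.00°
∠G(j22) = − (80.66° + 90.00°) = -170.66°

-170.7°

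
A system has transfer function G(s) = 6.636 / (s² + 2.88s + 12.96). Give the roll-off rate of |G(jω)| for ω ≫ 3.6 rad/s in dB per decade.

-40 dB/decade

With 0 zeros and 2 poles, the high-frequency asymptotic slope is 20 × (0 − 2) = -40 dB/decade.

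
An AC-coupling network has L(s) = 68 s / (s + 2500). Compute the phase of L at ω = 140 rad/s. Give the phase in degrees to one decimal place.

∠(j140) = 90.00°
∠(j140 + 2500) = arctan(140/2500) = 3.21°
∠L(j140) = 90.00° − 3.21° = 86.79°

86.8 deg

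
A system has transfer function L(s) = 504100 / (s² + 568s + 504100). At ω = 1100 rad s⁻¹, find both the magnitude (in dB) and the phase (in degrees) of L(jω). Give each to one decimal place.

|L| = -5.4 dB, ∠L = -138.5 deg

|(j1100)² + 568(j1100) + 504100| = |-7.059e+05 + j6.248e+05| = 9.427e+05
|L(j1100)| = 504100 / 9.427e+05 = 0.53474
20 log₁₀(0.53474) = -5.44 dB
∠[(j1100)² + 568(j1100) + 504100] = ∠[-7.059e+05 + j6.248e+05] = 138.49°
∠L(j1100) = −138.49° = -138.49°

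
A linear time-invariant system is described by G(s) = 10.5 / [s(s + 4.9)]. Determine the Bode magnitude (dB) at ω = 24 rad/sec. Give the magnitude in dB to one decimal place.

-35.0 dB

|j24 + 4.9| = √(24² + 4.9²) = 24.5
|j24| = 24
|G(j24)| = 10.5 / (24.5 × 24) = 0.017861
20 log₁₀(0.017861) = -34.96 dB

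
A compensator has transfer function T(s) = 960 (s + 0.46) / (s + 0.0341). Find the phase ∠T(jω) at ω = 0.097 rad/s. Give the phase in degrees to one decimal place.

-58.7 deg

∠(j0.097 + 0.46) = arctan(0.097/0.46) = 11.91°
∠(j0.097 + 0.0341) = arctan(0.097/0.0341) = 70.63°
∠T(j0.097) = 11.91° − 70.63° = -58.72°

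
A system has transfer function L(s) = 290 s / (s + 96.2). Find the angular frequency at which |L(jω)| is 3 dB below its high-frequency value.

For a single-pole high-pass, the −3 dB point is at the pole: ω = 96.2 rad/sec.

96.2 rad/sec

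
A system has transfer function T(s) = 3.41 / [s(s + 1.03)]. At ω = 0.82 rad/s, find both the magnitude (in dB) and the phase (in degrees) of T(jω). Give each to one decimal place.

|j0.82 + 1.03| = √(0.82² + 1.03²) = 1.317
|j0.82| = 0.82
|T(j0.82)| = 3.41 / (1.317 × 0.82) = 3.1587
20 log₁₀(3.1587) = 9.99 dB
∠(j0.82 + 1.03) = arctan(0.82/1.03) = 38.52°
∠(j0.82) = 90.00°
∠T(j0.82) = − (38.52° + 90.00°) = -128.52°

|T| = 10.0 dB, ∠T = -128.5°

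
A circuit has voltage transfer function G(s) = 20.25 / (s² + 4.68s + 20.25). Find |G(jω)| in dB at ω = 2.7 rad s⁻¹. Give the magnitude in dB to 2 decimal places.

0.97 dB

|(j2.7)² + 4.68(j2.7) + 20.25| = |12.96 + j12.636| = 18.1
|G(j2.7)| = 20.25 / 18.1 = 1.1188
20 log₁₀(1.1188) = 0.975 dB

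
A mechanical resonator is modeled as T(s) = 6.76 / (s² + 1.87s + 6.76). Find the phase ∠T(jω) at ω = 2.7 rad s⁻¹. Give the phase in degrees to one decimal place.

∠[(j2.7)² + 1.87(j2.7) + 6.76] = ∠[-0.53 + j5.049] = 95.99°
∠T(j2.7) = −95.99° = -95.99°

-96.0°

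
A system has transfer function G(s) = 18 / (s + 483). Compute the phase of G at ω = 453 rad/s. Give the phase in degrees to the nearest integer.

∠(j453 + 483) = arctan(453/483) = 43.16°
∠G(j453) = −43.16° = -43.16°

-43°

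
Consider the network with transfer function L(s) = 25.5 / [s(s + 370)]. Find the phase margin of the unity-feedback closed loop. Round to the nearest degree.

90°

Gain crossover: |L(jω)| = 1 at ω ≈ 0.0689 rad/sec.
∠L(j0.0689) = −90° − arctan(0.0689/370) ≈ -90.01°
PM = 180° + (-90.01°) = 89.99°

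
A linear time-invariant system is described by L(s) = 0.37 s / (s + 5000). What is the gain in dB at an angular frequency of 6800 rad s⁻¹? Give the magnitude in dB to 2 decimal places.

|j6800| = 6800
|j6800 + 5000| = √(6800² + 5000²) = 8440
|L(j6800)| = 0.37 × 6800 / 8440 = 0.29809
20 log₁₀(0.29809) = -10.513 dB

-10.51 dB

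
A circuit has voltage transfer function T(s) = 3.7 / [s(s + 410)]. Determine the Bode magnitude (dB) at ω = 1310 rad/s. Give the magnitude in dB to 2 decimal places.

-113.73 dB

|j1310 + 410| = √(1310² + 410²) = 1373
|j1310| = 1310
|T(j1310)| = 3.7 / (1373 × 1310) = 2.0576e-06
20 log₁₀(2.0576e-06) = -113.733 dB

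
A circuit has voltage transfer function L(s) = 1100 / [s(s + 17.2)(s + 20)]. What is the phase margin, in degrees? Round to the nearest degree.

Gain crossover: |L(jω)| = 1 at ω ≈ 3.11 rad/sec.
∠L(j3.11) = −90° − arctan(3.11/17.2) − arctan(3.11/20) ≈ -109.08°
PM = 180° + (-109.08°) = 70.92°

71 deg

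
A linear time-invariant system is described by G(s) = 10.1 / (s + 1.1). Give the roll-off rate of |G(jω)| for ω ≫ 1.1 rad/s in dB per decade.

With 0 zeros and 1 pole, the high-frequency asymptotic slope is 20 × (0 − 1) = -20 dB/decade.

-20 dB/decade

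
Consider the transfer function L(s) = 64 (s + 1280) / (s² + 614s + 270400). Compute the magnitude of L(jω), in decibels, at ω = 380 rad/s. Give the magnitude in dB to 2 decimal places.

|j380 + 1280| = √(380² + 1280²) = 1335
|(j380)² + 614(j380) + 270400| = |1.26e+05 + j2.3332e+05| = 2.652e+05
|L(j380)| = 64 × 1335 / 2.652e+05 = 0.32226
20 log₁₀(0.32226) = -9.836 dB

-9.84 dB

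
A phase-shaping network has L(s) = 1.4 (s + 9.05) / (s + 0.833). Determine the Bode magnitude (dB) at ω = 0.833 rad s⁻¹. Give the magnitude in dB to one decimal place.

20.7 dB

|j0.833 + 9.05| = √(0.833² + 9.05²) = 9.088
|j0.833 + 0.833| = √(0.833² + 0.833²) = 1.178
|L(j0.833)| = 1.4 × 9.088 / 1.178 = 10.801
20 log₁₀(10.801) = 20.67 dB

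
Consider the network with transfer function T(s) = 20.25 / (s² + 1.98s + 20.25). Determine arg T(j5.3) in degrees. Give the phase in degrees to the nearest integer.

-127°

∠[(j5.3)² + 1.98(j5.3) + 20.25] = ∠[-7.84 + j10.494] = 126.76°
∠T(j5.3) = −126.76° = -126.76°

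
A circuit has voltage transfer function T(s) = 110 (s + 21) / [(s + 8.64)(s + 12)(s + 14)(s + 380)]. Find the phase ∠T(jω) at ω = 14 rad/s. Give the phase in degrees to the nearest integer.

-121°

∠(j14 + 21) = arctan(14/21) = 33.69°
∠(j14 + 8.64) = arctan(14/8.64) = 58.32°
∠(j14 + 12) = arctan(14/12) = 49.40°
∠(j14 + 14) = arctan(14/14) = 45.00°
∠(j14 + 380) = arctan(14/380) = 2.11°
∠T(j14) = 33.69° − (58.32° + 49.40° + 45.00° + 2.11°) = -121.14°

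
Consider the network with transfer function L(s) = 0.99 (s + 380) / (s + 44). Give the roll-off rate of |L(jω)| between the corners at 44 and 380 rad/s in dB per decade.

-20 dB/decade

In this band the factors already past their corner are: pole at 44; net slope = -20 dB/decade.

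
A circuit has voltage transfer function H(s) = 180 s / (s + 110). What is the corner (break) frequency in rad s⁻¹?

110 rad s⁻¹

The single real pole at s = −110 gives a corner at ω = 110 rad s⁻¹.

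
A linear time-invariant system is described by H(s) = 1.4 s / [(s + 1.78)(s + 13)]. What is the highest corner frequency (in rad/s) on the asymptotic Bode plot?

13 rad/s

Break frequencies occur at each pole and zero magnitude: 1.78 rad/s, 13 rad/s.
The highest is 13 rad/s.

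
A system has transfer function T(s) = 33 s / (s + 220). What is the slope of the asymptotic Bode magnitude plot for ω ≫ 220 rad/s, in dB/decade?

With 1 zero and 1 pole, the high-frequency asymptotic slope is 20 × (1 − 1) = 0 dB/decade.

0 dB/decade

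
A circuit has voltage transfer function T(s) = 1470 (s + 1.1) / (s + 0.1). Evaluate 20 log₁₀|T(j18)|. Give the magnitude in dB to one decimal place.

|j18 + 1.1| = √(18² + 1.1²) = 18.03
|j18 + 0.1| = √(18² + 0.1²) = 18
|T(j18)| = 1470 × 18.03 / 18 = 1472.7
20 log₁₀(1472.7) = 63.36 dB

63.4 dB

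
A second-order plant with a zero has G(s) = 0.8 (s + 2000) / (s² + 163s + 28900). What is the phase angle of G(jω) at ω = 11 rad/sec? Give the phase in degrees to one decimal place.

∠(j11 + 2000) = arctan(11/2000) = 0.32°
∠[(j11)² + 163(j11) + 28900] = ∠[28779 + j1793] = 3.57°
∠G(j11) = 0.32° − 3.57° = -3.25°

-3.2°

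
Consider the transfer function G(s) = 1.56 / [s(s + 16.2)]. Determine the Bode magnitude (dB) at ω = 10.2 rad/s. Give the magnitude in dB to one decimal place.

|j10.2 + 16.2| = √(10.2² + 16.2²) = 19.14
|j10.2| = 10.2
|G(j10.2)| = 1.56 / (19.14 × 10.2) = 0.0079891
20 log₁₀(0.0079891) = -41.95 dB

-42.0 dB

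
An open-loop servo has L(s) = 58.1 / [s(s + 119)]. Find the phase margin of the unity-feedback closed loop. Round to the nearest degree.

90 deg

Gain crossover: |L(jω)| = 1 at ω ≈ 0.488 rad/sec.
∠L(j0.488) = −90° − arctan(0.488/119) ≈ -90.24°
PM = 180° + (-90.24°) = 89.76°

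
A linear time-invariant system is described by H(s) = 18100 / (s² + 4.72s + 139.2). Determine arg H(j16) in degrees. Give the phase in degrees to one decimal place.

∠[(j16)² + 4.72(j16) + 139.2] = ∠[-116.8 + j75.52] = 147.11°
∠H(j16) = −147.11° = -147.11°

-147.1°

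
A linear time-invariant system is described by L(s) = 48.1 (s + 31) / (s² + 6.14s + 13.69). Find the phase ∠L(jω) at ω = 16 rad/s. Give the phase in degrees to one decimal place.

∠(j16 + 31) = arctan(16/31) = 27.30°
∠[(j16)² + 6.14(j16) + 13.69] = ∠[-242.31 + j98.24] = 157.93°
∠L(j16) = 27.30° − 157.93° = -130.63°

-130.6°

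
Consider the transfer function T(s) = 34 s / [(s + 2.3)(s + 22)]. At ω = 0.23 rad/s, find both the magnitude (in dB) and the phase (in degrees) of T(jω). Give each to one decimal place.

|T| = -16.3 dB, ∠T = 83.7°

|j0.23| = 0.23
|j0.23 + 2.3| = √(0.23² + 2.3²) = 2.311
|j0.23 + 22| = √(0.23² + 22²) = 22
|T(j0.23)| = 34 × 0.23 / (2.311 × 22) = 0.15377
20 log₁₀(0.15377) = -16.26 dB
∠(j0.23) = 90.00°
∠(j0.23 + 2.3) = arctan(0.23/2.3) = 5.71°
∠(j0.23 + 22) = arctan(0.23/22) = 0.60°
∠T(j0.23) = 90.00° − (5.71° + 0.60°) = 83.69°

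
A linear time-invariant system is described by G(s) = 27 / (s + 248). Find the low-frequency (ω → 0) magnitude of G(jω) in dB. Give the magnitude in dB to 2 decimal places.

-19.26 dB

G(0) = 27 / 248 = 0.10887
20 log₁₀(0.10887) = -19.262 dB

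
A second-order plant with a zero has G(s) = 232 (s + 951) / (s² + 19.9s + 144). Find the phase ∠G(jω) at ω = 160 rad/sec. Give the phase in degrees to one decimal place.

∠(j160 + 951) = arctan(160/951) = 9.55°
∠[(j160)² + 19.9(j160) + 144] = ∠[-25456 + j3184] = 172.87°
∠G(j160) = 9.55° − 172.87° = -163.32°

-163.3°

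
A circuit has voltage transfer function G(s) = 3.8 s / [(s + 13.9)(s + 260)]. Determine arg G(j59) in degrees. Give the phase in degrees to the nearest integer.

∠(j59) = 90.00°
∠(j59 + 13.9) = arctan(59/13.9) = 76.74°
∠(j59 + 260) = arctan(59/260) = 12.79°
∠G(j59) = 90.00° − (76.74° + 12.79°) = 0.47°

0°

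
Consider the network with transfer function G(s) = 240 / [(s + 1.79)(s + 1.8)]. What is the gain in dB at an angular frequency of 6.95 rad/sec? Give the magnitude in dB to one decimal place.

13.4 dB

|j6.95 + 1.79| = √(6.95² + 1.79²) = 7.177
|j6.95 + 1.8| = √(6.95² + 1.8²) = 7.179
|G(j6.95)| = 240 / (7.177 × 7.179) = 4.658
20 log₁₀(4.658) = 13.36 dB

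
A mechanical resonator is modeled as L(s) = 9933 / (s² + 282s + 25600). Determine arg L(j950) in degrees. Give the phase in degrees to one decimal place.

-163.0 deg

∠[(j950)² + 282(j950) + 25600] = ∠[-8.769e+05 + j2.679e+05] = 163.01°
∠L(j950) = −163.01° = -163.01°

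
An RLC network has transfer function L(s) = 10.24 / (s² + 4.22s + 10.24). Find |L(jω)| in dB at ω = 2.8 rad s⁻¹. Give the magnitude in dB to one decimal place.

|(j2.8)² + 4.22(j2.8) + 10.24| = |2.4 + j11.816| = 12.06
|L(j2.8)| = 10.24 / 12.06 = 0.84928
20 log₁₀(0.84928) = -1.42 dB

-1.4 dB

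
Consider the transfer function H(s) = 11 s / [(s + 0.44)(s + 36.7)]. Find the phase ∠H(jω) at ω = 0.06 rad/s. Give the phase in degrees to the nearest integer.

∠(j0.06) = 90.00°
∠(j0.06 + 0.44) = arctan(0.06/0.44) = 7.77°
∠(j0.06 + 36.7) = arctan(0.06/36.7) = 0.09°
∠H(j0.06) = 90.00° − (7.77° + 0.09°) = 82.14°

82°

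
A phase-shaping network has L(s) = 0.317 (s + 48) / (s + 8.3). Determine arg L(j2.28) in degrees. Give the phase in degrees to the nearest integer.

∠(j2.28 + 48) = arctan(2.28/48) = 2.72°
∠(j2.28 + 8.3) = arctan(2.28/8.3) = 15.36°
∠L(j2.28) = 2.72° − 15.36° = -12.64°

-13°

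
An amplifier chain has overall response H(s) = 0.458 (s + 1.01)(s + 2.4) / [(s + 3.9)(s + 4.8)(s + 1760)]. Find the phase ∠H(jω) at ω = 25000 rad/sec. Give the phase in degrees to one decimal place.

∠(j25000 + 1.01) = arctan(25000/1.01) = 90.00°
∠(j25000 + 2.4) = arctan(25000/2.4) = 89.99°
∠(j25000 + 3.9) = arctan(25000/3.9) = 89.99°
∠(j25000 + 4.8) = arctan(25000/4.8) = 89.99°
∠(j25000 + 1760) = arctan(25000/1760) = 85.97°
∠H(j25000) = 90.00° + 89.99° − (89.99° + 89.99° + 85.97°) = -85.96°

-86.0°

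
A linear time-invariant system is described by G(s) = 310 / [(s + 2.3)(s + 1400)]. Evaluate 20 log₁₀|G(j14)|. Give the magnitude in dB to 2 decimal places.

-36.13 dB

|j14 + 2.3| = √(14² + 2.3²) = 14.19
|j14 + 1400| = √(14² + 1400²) = 1400
|G(j14)| = 310 / (14.19 × 1400) = 0.015606
20 log₁₀(0.015606) = -36.134 dB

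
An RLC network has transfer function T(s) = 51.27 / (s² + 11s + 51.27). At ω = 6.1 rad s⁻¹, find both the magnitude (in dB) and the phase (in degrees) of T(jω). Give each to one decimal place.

|T| = -2.5 dB, ∠T = -78.2°

|(j6.1)² + 11(j6.1) + 51.27| = |14.06 + j67.1| = 68.56
|T(j6.1)| = 51.27 / 68.56 = 0.74784
20 log₁₀(0.74784) = -2.52 dB
∠[(j6.1)² + 11(j6.1) + 51.27] = ∠[14.06 + j67.1] = 78.17°
∠T(j6.1) = −78.17° = -78.17°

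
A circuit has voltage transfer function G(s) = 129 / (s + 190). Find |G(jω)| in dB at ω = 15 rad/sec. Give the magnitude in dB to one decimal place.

-3.4 dB

|j15 + 190| = √(15² + 190²) = 190.6
|G(j15)| = 129 / 190.6 = 0.67684
20 log₁₀(0.67684) = -3.39 dB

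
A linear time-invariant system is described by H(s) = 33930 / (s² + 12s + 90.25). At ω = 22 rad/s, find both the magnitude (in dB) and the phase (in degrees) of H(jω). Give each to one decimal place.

|H| = 37.1 dB, ∠H = -146.2°

|(j22)² + 12(j22) + 90.25| = |-393.75 + j264| = 474.1
|H(j22)| = 33930 / 474.1 = 71.573
20 log₁₀(71.573) = 37.09 dB
∠[(j22)² + 12(j22) + 90.25] = ∠[-393.75 + j264] = 146.16°
∠H(j22) = −146.16° = -146.16°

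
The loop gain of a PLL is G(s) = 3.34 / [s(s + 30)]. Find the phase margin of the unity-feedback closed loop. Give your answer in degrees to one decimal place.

89.8°

Gain crossover: |G(jω)| = 1 at ω ≈ 0.111 rad s⁻¹.
∠G(j0.111) = −90° − arctan(0.111/30) ≈ -90.21°
PM = 180° + (-90.21°) = 89.79°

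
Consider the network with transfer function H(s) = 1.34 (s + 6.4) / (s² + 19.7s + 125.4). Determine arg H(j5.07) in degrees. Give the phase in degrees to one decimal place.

∠(j5.07 + 6.4) = arctan(5.07/6.4) = 38.39°
∠[(j5.07)² + 19.7(j5.07) + 125.4] = ∠[99.695 + j99.879] = 45.05°
∠H(j5.07) = 38.39° − 45.05° = -6.67°

-6.7°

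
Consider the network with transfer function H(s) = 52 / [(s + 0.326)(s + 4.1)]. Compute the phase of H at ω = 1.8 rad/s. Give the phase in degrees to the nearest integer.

-103 deg

∠(j1.8 + 0.326) = arctan(1.8/0.326) = 79.73°
∠(j1.8 + 4.1) = arctan(1.8/4.1) = 23.70°
∠H(j1.8) = − (79.73° + 23.70°) = -103.44°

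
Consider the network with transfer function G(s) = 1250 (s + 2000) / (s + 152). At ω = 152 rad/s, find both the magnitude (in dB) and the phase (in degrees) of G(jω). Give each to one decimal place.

|G| = 81.3 dB, ∠G = -40.7°

|j152 + 2000| = √(152² + 2000²) = 2006
|j152 + 152| = √(152² + 152²) = 215
|G(j152)| = 1250 × 2006 / 215 = 11664
20 log₁₀(11664) = 81.34 dB
∠(j152 + 2000) = arctan(152/2000) = 4.35°
∠(j152 + 152) = arctan(152/152) = 45.00°
∠G(j152) = 4.35° − 45.00° = -40.65°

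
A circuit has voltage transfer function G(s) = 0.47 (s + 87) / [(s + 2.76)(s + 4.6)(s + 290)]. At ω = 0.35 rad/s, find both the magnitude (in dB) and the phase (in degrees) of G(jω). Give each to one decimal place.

|G| = -39.2 dB, ∠G = -11.4°

|j0.35 + 87| = √(0.35² + 87²) = 87
|j0.35 + 2.76| = √(0.35² + 2.76²) = 2.782
|j0.35 + 4.6| = √(0.35² + 4.6²) = 4.613
|j0.35 + 290| = √(0.35² + 290²) = 290
|G(j0.35)| = 0.47 × 87 / (2.782 × 4.613 × 290) = 0.010986
20 log₁₀(0.010986) = -39.18 dB
∠(j0.35 + 87) = arctan(0.35/87) = 0.23°
∠(j0.35 + 2.76) = arctan(0.35/2.76) = 7.23°
∠(j0.35 + 4.6) = arctan(0.35/4.6) = 4.35°
∠(j0.35 + 290) = arctan(0.35/290) = 0.07°
∠G(j0.35) = 0.23° − (7.23° + 4.35° + 0.07°) = -11.42°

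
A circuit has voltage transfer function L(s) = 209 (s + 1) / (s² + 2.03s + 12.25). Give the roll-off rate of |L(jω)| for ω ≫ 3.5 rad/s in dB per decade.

-20 dB/decade

With 1 zero and 2 poles, the high-frequency asymptotic slope is 20 × (1 − 2) = -20 dB/decade.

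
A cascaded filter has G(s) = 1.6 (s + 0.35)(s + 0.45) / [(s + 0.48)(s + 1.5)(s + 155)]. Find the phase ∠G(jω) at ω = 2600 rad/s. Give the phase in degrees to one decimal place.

∠(j2600 + 0.35) = arctan(2600/0.35) = 89.99°
∠(j2600 + 0.45) = arctan(2600/0.45) = 89.99°
∠(j2600 + 0.48) = arctan(2600/0.48) = 89.99°
∠(j2600 + 1.5) = arctan(2600/1.5) = 89.97°
∠(j2600 + 155) = arctan(2600/155) = 86.59°
∠G(j2600) = 89.99° + 89.99° − (89.99° + 89.97° + 86.59°) = -86.56°

-86.6°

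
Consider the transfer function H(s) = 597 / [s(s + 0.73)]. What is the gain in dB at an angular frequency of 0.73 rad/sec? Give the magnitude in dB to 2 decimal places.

57.98 dB

|j0.73 + 0.73| = √(0.73² + 0.73²) = 1.032
|j0.73| = 0.73
|H(j0.73)| = 597 / (1.032 × 0.73) = 792.16
20 log₁₀(792.16) = 57.976 dB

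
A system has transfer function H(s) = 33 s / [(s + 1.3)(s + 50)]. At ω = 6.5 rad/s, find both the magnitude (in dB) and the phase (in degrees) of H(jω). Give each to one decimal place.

|j6.5| = 6.5
|j6.5 + 1.3| = √(6.5² + 1.3²) = 6.629
|j6.5 + 50| = √(6.5² + 50²) = 50.42
|H(j6.5)| = 33 × 6.5 / (6.629 × 50.42) = 0.64178
20 log₁₀(0.64178) = -3.85 dB
∠(j6.5) = 90.00°
∠(j6.5 + 1.3) = arctan(6.5/1.3) = 78.69°
∠(j6.5 + 50) = arctan(6.5/50) = 7.41°
∠H(j6.5) = 90.00° − (78.69° + 7.41°) = 3.90°

|H| = -3.9 dB, ∠H = 3.9°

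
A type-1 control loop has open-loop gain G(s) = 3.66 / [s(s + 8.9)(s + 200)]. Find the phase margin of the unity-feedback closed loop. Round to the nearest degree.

Gain crossover: |G(jω)| = 1 at ω ≈ 0.00206 rad/s.
∠G(j0.00206) = −90° − arctan(0.00206/8.9) − arctan(0.00206/200) ≈ -90.01°
PM = 180° + (-90.01°) = 89.99°

90°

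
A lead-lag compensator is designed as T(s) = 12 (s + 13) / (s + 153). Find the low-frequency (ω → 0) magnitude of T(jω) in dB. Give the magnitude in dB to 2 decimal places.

T(0) = 12 × 13 / 153 = 1.0196
20 log₁₀(1.0196) = 0.169 dB

0.17 dB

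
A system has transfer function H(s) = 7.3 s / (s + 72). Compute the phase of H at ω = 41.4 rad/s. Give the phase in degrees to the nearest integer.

∠(j41.4) = 90.00°
∠(j41.4 + 72) = arctan(41.4/72) = 29.90°
∠H(j41.4) = 90.00° − 29.90° = 60.10°

60°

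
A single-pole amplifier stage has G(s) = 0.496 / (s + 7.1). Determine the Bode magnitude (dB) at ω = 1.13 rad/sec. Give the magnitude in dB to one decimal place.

|j1.13 + 7.1| = √(1.13² + 7.1²) = 7.189
|G(j1.13)| = 0.496 / 7.189 = 0.068991
20 log₁₀(0.068991) = -23.22 dB

-23.2 dB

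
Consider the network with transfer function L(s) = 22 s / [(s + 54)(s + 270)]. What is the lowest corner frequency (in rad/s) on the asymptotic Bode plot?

54 rad/s

Break frequencies occur at each pole and zero magnitude: 54 rad/s, 270 rad/s.
The lowest is 54 rad/s.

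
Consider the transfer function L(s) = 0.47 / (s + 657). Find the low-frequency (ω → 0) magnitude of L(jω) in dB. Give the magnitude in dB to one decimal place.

L(0) = 0.47 / 657 = 0.00071537
20 log₁₀(0.00071537) = -62.91 dB

-62.9 dB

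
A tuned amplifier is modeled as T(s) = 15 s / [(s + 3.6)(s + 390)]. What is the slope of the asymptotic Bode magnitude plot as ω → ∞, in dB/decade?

-20 dB/decade

With 1 zero and 2 poles, the high-frequency asymptotic slope is 20 × (1 − 2) = -20 dB/decade.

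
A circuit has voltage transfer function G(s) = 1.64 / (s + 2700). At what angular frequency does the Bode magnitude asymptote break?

The single real pole at s = −2700 gives a corner at ω = 2700 rad s⁻¹.

2700 rad s⁻¹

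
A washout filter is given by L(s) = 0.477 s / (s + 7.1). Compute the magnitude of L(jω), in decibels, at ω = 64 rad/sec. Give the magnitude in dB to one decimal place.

-6.5 dB

|j64| = 64
|j64 + 7.1| = √(64² + 7.1²) = 64.39
|L(j64)| = 0.477 × 64 / 64.39 = 0.47409
20 log₁₀(0.47409) = -6.48 dB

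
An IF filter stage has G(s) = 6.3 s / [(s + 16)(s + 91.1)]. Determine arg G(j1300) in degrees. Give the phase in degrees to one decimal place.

-85.3 deg

∠(j1300) = 90.00°
∠(j1300 + 16) = arctan(1300/16) = 89.29°
∠(j1300 + 91.1) = arctan(1300/91.1) = 85.99°
∠G(j1300) = 90.00° − (89.29° + 85.99°) = -85.29°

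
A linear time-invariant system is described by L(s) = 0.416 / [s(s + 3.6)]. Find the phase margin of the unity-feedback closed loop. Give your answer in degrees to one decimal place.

88.2°

Gain crossover: |L(jω)| = 1 at ω ≈ 0.115 rad/s.
∠L(j0.115) = −90° − arctan(0.115/3.6) ≈ -91.84°
PM = 180° + (-91.84°) = 88.16°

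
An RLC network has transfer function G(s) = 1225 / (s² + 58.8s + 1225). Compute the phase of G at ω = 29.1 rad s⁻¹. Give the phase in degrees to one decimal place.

-77.5°

∠[(j29.1)² + 58.8(j29.1) + 1225] = ∠[378.19 + j1711.1] = 77.54°
∠G(j29.1) = −77.54° = -77.54°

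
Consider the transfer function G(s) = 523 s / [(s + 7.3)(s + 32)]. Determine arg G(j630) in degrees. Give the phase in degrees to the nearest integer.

∠(j630) = 90.00°
∠(j630 + 7.3) = arctan(630/7.3) = 89.34°
∠(j630 + 32) = arctan(630/32) = 87.09°
∠G(j630) = 90.00° − (89.34° + 87.09°) = -86.43°

-86°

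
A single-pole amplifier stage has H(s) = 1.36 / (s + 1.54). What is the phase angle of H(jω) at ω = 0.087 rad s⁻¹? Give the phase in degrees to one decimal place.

∠(j0.087 + 1.54) = arctan(0.087/1.54) = 3.23°
∠H(j0.087) = −3.23° = -3.23°

-3.2 deg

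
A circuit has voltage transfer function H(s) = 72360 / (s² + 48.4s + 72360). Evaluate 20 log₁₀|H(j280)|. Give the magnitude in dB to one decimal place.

13.8 dB

|(j280)² + 48.4(j280) + 72360| = |-6040 + j13552| = 1.484e+04
|H(j280)| = 72360 / 1.484e+04 = 4.877
20 log₁₀(4.877) = 13.76 dB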